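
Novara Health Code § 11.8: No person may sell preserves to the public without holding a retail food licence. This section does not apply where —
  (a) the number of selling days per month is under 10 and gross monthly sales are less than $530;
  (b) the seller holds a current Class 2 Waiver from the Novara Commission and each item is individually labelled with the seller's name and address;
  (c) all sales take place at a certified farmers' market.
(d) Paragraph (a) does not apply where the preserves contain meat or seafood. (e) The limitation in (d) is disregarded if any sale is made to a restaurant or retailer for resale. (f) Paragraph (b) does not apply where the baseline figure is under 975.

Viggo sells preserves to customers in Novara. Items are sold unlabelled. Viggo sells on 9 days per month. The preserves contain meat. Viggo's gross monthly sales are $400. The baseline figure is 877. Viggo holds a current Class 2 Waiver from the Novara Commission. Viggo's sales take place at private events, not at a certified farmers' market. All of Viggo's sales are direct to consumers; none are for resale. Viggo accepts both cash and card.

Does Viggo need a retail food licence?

Exception (a): the number of selling days per month is 9, under the 10 limit; gross monthly sales are $400, less than the $530 limit — every condition holds. However, paragraphs (d)–(e) must be considered: (d) applies — the preserves contain meat. (e) is inapplicable (no sales are for resale), so (d) stands. Exception (a) does not apply.
Exception (b) requires that each item is individually labelled with the seller's name and address; but items are sold unlabelled, so (b) is unavailable.
Exception (c) does not apply: sales are at private events, not a certified farmers' market.
Every exception is unavailable, so the rule governs.

Yes — Viggo must hold a retail food licence.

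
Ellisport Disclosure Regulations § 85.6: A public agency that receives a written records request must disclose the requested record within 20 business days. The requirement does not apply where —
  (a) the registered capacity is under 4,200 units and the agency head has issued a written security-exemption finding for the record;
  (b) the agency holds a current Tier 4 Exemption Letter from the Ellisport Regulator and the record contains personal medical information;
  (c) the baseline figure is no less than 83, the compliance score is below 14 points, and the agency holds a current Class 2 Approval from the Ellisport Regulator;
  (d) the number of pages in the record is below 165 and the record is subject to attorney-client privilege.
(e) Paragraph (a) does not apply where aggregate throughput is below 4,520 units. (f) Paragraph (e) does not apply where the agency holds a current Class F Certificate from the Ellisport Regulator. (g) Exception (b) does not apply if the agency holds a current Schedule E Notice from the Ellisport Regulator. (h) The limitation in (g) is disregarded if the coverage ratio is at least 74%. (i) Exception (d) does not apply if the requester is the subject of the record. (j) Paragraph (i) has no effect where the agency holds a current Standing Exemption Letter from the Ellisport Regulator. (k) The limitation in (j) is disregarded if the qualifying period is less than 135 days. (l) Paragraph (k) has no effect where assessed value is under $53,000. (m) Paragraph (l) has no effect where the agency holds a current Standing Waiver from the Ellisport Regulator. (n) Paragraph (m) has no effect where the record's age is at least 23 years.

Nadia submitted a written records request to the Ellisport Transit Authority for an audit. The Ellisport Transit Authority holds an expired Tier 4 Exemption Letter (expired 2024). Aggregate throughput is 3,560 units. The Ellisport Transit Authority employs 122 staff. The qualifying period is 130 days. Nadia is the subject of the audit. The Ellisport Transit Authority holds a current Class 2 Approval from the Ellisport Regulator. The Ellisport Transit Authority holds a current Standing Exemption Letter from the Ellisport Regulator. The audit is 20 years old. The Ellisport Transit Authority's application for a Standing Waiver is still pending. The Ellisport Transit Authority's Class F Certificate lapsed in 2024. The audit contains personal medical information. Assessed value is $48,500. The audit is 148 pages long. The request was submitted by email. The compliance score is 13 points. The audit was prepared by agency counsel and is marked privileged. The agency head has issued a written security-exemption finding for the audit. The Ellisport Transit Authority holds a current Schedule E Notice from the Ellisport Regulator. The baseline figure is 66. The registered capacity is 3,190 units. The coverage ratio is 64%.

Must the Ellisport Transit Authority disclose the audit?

No — exception (d) applies; the Ellisport Transit Authority is not required to disclose the audit.

Exception (a)'s conditions are all satisfied: the registered capacity is 3,190 units, under the 4,200 units limit; a written security-exemption finding has been issued. But applying paragraphs (e)–(f): (e) operates against (a): aggregate throughput is 3,560 units, below the 4,520 units limit. (f), which would lift (e), does not operate here — no current Class F Certificate is held. (a) is therefore removed.
Exception (b) does not apply: there is no Tier 4 Exemption Letter in force.
Exception (c) requires that the baseline figure is no less than 83; but the baseline figure is 66, short of 83, so (c) is unavailable.
Exception (d): the number of pages in the record is 148, below the 165 limit; the audit is privileged — every condition holds. Applying paragraphs (i)–(n): (i) applies (Nadia is the subject of the audit), but is set aside by (j): (j) is engaged — a current Standing Exemption Letter is held. (k) would limit (j) — the qualifying period is 130 days, less than the 135 days limit — but (l) sets (k) aside: (l) operates — assessed value is $48,500, under the $53,000 limit. (m) is inapplicable (there is no Standing Waiver in force), so (l) stands. So (d) applies.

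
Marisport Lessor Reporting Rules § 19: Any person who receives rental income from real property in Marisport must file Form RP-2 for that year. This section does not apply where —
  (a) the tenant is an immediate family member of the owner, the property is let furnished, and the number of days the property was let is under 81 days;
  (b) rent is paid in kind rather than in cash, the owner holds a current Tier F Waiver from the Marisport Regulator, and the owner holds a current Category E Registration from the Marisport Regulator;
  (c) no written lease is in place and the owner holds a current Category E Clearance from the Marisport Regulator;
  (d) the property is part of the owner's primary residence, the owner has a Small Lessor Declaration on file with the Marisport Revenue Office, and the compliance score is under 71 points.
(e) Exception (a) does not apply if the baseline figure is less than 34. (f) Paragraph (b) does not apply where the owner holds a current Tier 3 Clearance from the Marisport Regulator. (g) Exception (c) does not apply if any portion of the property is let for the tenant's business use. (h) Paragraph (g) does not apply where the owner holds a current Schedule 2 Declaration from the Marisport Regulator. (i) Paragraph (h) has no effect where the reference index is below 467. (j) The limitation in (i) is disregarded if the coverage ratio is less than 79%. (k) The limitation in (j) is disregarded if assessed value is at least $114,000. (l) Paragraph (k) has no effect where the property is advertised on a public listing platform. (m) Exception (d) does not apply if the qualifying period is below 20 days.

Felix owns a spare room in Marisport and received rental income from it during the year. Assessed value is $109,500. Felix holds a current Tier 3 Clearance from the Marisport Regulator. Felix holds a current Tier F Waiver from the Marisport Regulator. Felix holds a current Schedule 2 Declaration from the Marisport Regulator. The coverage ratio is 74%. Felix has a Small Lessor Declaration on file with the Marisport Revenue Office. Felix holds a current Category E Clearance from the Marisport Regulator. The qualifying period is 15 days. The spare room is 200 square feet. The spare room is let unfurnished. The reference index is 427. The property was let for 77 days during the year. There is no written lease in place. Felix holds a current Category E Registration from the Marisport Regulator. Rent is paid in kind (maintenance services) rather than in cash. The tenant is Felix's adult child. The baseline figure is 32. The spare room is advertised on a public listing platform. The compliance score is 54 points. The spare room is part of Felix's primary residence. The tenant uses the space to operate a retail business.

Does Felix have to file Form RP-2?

Exception (a) requires that the property is let furnished; but the property is let unfurnished, so (a) is unavailable.
All of (b)'s requirements are met (rent is paid in kind; a current Tier F Waiver is held; a current Category E Registration is held). But applying paragraph (f): (f) operates against (b): a current Tier 3 Clearance is held. (b) is therefore removed.
Exception (c)'s conditions are all satisfied: there is no written lease; a current Category E Clearance is held. Considering the limiting provisions: (g) would limit (c) — the space is let for business use — but (h) sets (g) aside: (h) operates against (g): a current Schedule 2 Declaration is held. (i) operates (the reference index is 427, below the 467 limit), but is displaced by (j): (j) operates against (i): the coverage ratio is 74%, less than the 79% limit. (k) is not engaged (assessed value is $109,500, short of $114,000), so (j) stands. So (c) applies.
Exception (d)'s conditions are all satisfied: the spare room is part of the primary residence; a Small Lessor Declaration is on file; the compliance score is 54 points, under the 71 points limit. Turning to paragraph (m): (m) operates against (d): the qualifying period is 15 days, below the 20 days limit. (d) is therefore removed.

No — exception (c) applies; Felix is not required to file Form RP-2.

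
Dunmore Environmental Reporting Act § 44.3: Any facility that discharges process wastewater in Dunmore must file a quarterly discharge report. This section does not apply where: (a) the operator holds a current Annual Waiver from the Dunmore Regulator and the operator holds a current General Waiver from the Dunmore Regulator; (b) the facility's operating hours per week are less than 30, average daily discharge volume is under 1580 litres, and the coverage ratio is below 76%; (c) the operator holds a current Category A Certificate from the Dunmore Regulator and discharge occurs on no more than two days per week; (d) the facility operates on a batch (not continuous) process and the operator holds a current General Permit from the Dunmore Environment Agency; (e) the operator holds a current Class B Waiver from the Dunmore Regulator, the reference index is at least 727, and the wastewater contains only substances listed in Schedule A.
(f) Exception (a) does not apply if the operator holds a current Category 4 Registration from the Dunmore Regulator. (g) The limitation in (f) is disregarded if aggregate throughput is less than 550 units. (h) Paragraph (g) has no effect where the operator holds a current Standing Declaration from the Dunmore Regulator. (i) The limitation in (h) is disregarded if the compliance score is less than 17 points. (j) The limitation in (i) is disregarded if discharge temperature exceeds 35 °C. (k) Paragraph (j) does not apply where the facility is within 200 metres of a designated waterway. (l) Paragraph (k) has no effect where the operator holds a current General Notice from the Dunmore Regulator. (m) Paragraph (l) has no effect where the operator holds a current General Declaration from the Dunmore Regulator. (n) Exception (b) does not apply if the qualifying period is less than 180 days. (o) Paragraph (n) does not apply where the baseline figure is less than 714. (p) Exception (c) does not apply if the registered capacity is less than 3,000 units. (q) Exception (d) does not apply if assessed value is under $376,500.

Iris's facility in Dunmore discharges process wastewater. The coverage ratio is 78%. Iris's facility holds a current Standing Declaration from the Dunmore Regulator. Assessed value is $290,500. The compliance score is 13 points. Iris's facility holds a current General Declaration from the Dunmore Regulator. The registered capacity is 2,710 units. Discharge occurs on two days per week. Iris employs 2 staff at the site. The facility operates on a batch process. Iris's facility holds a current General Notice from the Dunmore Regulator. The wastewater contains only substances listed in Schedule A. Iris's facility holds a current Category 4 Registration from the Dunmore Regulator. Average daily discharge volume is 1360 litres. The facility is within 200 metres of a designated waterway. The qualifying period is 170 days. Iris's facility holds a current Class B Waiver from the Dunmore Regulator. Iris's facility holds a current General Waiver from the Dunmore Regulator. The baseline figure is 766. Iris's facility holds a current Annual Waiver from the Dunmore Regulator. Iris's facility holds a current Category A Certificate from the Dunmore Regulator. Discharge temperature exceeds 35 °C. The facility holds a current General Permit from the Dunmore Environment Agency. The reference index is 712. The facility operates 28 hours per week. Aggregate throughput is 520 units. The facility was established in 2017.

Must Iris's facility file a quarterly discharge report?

Exception (a): a current Annual Waiver is held; a current General Waiver is held — every condition holds. Applying paragraphs (f)–(m): (f) would limit (a) — a current Category 4 Registration is held — but (g) sets (f) aside: (g) operates against (f): aggregate throughput is 520 units, less than the 550 units limit. (h) is triggered (a current Standing Declaration is held), but is displaced by (i): (i) operates — the compliance score is 13 points, less than the 17 points limit. (j) operates (discharge temperature exceeds 35 °C), but yields to (k): (k) is engaged — the facility is within 200 m of a designated waterway. (l) operates (a current General Notice is held), but yields to (m): (m) operates against (l): a current General Declaration is held. (a) remains available.
Exception (b) requires that the coverage ratio is below 76%; but the coverage ratio is 78%, not below 76%, so (b) is unavailable.
Exception (c) is satisfied on its face — a current Category A Certificate is held; discharge occurs on no more than two days per week. But: (p) operates against (c): the registered capacity is 2,710 units, less than the 3,000 units limit. Exception (c) does not apply.
Exception (d): the facility operates on a batch process; a current General Permit is held — every condition holds. But applying paragraph (q): (q) operates — assessed value is $290,500, under the $376,500 limit. Exception (d) does not apply.
Exception (e) requires that the reference index is at least 727; but the reference index is 712, short of 727, so (e) is unavailable.

No — exception (a) applies; Iris's facility is not required to file a quarterly discharge report.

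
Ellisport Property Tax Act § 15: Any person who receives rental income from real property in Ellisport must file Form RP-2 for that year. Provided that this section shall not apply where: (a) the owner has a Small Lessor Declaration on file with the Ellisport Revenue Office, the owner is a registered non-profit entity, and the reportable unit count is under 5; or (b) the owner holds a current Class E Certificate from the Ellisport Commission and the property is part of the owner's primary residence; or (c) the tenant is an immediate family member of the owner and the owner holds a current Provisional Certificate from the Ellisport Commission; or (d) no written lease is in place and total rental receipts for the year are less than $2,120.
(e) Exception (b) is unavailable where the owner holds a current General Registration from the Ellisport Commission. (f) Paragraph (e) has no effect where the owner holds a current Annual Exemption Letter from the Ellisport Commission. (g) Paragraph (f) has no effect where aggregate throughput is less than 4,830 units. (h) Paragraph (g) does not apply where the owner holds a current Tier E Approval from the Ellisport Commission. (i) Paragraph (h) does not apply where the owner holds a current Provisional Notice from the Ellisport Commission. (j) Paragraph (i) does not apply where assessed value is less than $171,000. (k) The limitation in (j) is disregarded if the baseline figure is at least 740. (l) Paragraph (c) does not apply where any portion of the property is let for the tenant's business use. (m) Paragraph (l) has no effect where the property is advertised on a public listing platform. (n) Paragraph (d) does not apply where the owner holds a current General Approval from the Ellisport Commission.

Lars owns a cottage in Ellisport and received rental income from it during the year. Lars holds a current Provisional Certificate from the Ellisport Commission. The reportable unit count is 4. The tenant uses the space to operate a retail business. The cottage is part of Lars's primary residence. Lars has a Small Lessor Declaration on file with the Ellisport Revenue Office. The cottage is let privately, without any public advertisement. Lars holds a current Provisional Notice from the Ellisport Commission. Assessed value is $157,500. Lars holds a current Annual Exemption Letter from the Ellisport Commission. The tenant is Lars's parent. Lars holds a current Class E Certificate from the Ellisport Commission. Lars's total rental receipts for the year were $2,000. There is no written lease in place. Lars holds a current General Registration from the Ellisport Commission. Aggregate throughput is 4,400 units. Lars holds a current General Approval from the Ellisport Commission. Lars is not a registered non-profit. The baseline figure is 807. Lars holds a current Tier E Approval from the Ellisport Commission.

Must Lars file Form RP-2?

Yes — Lars must file Form RP-2.

Exception (a) fails — Lars is not a registered non-profit.
All of (b)'s requirements are met (a current Class E Certificate is held; the cottage is part of the primary residence). However, paragraphs (e)–(k) must be considered: (e) operates against (b): a current General Registration is held. (f) would limit (e) — a current Annual Exemption Letter is held — but (g) sets (f) aside: (g) operates against (f): aggregate throughput is 4,400 units, less than the 4,830 units limit. (h) would limit (g) — a current Tier E Approval is held — but (i) sets (h) aside: (i) operates — a current Provisional Notice is held. (j) operates (assessed value is $157,500, less than the $171,000 limit), but is overridden by (k): (k) applies — the baseline figure is 807, meeting the 740 threshold. (b) is therefore removed.
Exception (c)'s conditions are all satisfied: the tenant is an immediate family member; a current Provisional Certificate is held. But applying paragraphs (l)–(m): (l) is engaged — the space is let for business use. (m), which would lift (l), does not operate here — the property is let privately without advertisement. Exception (c) does not apply.
Exception (d) is satisfied on its face — there is no written lease; total rental receipts for the year are $2,000, less than the $2,120 limit. But applying paragraph (n): (n) operates against (d): a current General Approval is held. (d) is therefore removed.
None of the exceptions is available; § 15 applies in full.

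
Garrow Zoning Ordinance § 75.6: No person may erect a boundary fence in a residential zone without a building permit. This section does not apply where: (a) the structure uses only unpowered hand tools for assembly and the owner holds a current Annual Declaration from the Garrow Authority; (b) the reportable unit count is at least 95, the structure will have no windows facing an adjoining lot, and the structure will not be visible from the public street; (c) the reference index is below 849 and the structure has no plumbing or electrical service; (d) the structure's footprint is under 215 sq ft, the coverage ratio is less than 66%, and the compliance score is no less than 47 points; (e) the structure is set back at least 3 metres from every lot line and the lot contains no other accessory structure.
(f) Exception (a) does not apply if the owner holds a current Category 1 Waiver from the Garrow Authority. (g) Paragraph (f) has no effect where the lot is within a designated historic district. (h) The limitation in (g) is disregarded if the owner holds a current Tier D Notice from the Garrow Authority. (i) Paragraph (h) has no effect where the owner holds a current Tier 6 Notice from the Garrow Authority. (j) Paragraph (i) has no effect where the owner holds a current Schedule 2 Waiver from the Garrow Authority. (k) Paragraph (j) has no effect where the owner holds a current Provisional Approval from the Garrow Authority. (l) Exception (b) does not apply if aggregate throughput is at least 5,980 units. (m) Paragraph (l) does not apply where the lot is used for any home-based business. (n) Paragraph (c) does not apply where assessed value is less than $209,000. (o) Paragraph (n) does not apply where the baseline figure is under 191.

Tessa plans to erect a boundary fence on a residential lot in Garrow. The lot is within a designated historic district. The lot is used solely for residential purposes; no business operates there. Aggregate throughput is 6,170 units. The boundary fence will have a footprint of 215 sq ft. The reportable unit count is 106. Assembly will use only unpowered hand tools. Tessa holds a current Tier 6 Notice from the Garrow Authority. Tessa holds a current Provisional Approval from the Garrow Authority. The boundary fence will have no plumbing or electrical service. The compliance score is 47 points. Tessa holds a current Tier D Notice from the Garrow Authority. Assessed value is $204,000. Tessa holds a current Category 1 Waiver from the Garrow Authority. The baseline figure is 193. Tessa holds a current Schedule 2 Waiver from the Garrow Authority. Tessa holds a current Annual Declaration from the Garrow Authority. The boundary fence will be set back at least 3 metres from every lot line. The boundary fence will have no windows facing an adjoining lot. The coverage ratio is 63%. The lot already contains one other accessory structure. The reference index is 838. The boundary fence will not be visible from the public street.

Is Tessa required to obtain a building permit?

Exception (a)'s conditions are all satisfied: assembly uses only hand tools; a current Annual Declaration is held. Applying paragraphs (f)–(k): (f) would limit (a) — a current Category 1 Waiver is held — but (g) sets (f) aside: (g) operates against (f): the lot is in a historic district. (h) operates (a current Tier D Notice is held), but is displaced by (i): (i) operates against (h): a current Tier 6 Notice is held. (j) would limit (i) — a current Schedule 2 Waiver is held — but (k) sets (j) aside: (k) operates against (j): a current Provisional Approval is held. So (a) applies.
Exception (b): the reportable unit count is 106, meeting the 95 threshold; no windows face an adjoining lot; the structure will not be visible from the street — every condition holds. But applying paragraphs (l)–(m): (l) operates against (b): aggregate throughput is 6,170 units, meeting the 5,980 units threshold. (m), which would lift (l), is not engaged — the lot is solely residential. So (b) is unavailable.
Exception (c)'s conditions are all satisfied: the reference index is 838, below the 849 limit; there is no plumbing or electrical service. However, paragraphs (n)–(o) must be considered: (n) is engaged — assessed value is $204,000, less than the $209,000 limit. (o) does not operate here (the baseline figure is 193, not under 191), so (n) stands. Exception (c) does not apply.
Exception (d) fails — the structure's footprint is 215 sq ft, not under 215 sq ft.
Exception (e) requires that the lot contains no other accessory structure; but the lot already has another accessory structure, so (e) is unavailable.

No — exception (a) applies; Tessa does not need a building permit.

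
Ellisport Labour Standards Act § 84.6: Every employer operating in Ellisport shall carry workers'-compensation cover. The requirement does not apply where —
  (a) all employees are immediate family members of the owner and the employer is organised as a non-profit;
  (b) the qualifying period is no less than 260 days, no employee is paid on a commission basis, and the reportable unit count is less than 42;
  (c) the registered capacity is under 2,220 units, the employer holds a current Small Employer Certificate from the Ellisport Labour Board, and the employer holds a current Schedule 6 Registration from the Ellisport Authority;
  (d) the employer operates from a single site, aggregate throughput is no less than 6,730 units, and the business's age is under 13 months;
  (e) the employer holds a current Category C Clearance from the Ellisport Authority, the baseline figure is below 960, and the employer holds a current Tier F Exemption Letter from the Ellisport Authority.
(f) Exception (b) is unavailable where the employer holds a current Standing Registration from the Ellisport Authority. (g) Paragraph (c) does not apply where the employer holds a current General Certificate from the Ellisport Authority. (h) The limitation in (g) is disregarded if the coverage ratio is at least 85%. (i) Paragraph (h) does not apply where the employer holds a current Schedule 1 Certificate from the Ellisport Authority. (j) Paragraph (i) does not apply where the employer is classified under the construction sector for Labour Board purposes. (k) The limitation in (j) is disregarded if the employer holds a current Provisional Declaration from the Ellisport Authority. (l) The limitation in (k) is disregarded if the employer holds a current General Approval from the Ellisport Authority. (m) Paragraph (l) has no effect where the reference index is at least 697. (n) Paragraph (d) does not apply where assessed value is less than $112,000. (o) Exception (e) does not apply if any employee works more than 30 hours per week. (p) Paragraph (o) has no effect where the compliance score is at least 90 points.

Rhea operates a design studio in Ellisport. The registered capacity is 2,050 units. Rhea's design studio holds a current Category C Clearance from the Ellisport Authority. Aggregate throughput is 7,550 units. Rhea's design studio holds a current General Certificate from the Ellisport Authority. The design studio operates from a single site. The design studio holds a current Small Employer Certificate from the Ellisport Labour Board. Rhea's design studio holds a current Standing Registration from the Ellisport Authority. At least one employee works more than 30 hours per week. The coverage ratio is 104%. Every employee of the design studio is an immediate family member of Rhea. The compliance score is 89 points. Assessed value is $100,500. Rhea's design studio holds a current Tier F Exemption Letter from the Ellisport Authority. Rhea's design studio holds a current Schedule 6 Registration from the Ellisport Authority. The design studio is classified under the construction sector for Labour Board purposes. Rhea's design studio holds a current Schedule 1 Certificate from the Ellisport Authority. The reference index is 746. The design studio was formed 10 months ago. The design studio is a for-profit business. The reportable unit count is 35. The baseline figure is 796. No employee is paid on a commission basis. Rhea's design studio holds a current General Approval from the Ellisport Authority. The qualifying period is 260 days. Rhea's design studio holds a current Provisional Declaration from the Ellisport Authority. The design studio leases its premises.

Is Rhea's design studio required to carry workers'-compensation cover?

Yes — Rhea's design studio must carry workers'-compensation cover.

Exception (a) does not apply: the employer is for-profit.
Exception (b): the qualifying period is 260 days, meeting the 260 days threshold; no employee is paid on commission; the reportable unit count is 35, less than the 42 limit — every condition holds. But applying paragraph (f): (f) operates against (b): a current Standing Registration is held. So (b) is unavailable.
Exception (c) is satisfied on its face — the registered capacity is 2,050 units, under the 2,220 units limit; a current Small Employer Certificate is held; a current Schedule 6 Registration is held. But applying paragraphs (g)–(m): (g) is engaged — a current General Certificate is held. (h) would limit (g) — the coverage ratio is 104%, meeting the 85% threshold — but (i) sets (h) aside: (i) operates against (h): a current Schedule 1 Certificate is held. (j) applies (the design studio is classified under the construction sector), but is displaced by (k): (k) is triggered — a current Provisional Declaration is held. (l) would limit (k) — a current General Approval is held — but (m) sets (l) aside: (m) applies — the reference index is 746, meeting the 697 threshold. Exception (c) does not apply.
Exception (d): the employer operates from a single site; aggregate throughput is 7,550 units, meeting the 6,730 units threshold; the business's age is 10 months, under the 13 months limit — every condition holds. However, paragraph (n) must be considered: (n) operates against (d): assessed value is $100,500, less than the $112,000 limit. So (d) is unavailable.
Exception (e)'s conditions are all satisfied: a current Category C Clearance is held; the baseline figure is 796, below the 960 limit; a current Tier F Exemption Letter is held. Turning to paragraphs (o)–(p): (o) operates — at least one employee exceeds 30 hours/week. (p) is inapplicable (the compliance score is 89 points, short of 90 points), so (o) stands. (e) is therefore removed.
No exception applies. The general rule governs.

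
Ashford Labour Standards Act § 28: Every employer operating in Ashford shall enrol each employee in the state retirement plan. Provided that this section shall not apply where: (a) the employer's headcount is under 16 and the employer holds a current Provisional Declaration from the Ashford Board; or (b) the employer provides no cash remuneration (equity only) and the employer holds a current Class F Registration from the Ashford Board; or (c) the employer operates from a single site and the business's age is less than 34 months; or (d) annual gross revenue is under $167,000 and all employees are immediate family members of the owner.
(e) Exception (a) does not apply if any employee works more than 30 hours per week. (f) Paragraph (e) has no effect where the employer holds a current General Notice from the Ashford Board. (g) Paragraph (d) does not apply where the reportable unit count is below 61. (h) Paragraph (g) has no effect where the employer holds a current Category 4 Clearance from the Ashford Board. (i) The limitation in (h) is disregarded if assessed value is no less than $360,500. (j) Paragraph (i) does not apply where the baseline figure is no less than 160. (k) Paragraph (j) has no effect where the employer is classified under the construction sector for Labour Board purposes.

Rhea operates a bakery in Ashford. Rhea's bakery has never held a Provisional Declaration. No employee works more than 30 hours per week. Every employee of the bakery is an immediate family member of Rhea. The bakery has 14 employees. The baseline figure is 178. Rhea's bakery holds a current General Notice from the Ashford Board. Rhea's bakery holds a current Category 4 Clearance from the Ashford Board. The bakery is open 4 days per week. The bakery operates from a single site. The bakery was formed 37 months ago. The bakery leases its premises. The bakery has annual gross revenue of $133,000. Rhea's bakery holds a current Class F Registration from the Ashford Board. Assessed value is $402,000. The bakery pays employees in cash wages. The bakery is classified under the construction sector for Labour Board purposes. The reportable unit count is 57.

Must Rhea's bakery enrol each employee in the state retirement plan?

Yes — Rhea's bakery must enrol each employee in the state retirement plan.

Exception (a) fails — there is no Provisional Declaration in force.
Exception (b) requires that the employer provides no cash remuneration (equity only); but employees are paid cash wages, so (b) is unavailable.
Exception (c) requires that the business's age is less than 34 months; but the business's age is 37 months, not less than 34 months, so (c) is unavailable.
Exception (d) is satisfied on its face — annual gross revenue is $133,000, under the $167,000 limit; every employee is an immediate family member. Turning to paragraphs (g)–(k): (g) operates against (d): the reportable unit count is 57, below the 61 limit. (h) would limit (g) — a current Category 4 Clearance is held — but (i) sets (h) aside: (i) operates against (h): assessed value is $402,000, meeting the $360,500 threshold. (j) is engaged (the baseline figure is 178, meeting the 160 threshold), but is set aside by (k): (k) is triggered — the bakery is classified under the construction sector. So (d) is unavailable.
No exception is made out. Rhea's bakery falls within the general rule.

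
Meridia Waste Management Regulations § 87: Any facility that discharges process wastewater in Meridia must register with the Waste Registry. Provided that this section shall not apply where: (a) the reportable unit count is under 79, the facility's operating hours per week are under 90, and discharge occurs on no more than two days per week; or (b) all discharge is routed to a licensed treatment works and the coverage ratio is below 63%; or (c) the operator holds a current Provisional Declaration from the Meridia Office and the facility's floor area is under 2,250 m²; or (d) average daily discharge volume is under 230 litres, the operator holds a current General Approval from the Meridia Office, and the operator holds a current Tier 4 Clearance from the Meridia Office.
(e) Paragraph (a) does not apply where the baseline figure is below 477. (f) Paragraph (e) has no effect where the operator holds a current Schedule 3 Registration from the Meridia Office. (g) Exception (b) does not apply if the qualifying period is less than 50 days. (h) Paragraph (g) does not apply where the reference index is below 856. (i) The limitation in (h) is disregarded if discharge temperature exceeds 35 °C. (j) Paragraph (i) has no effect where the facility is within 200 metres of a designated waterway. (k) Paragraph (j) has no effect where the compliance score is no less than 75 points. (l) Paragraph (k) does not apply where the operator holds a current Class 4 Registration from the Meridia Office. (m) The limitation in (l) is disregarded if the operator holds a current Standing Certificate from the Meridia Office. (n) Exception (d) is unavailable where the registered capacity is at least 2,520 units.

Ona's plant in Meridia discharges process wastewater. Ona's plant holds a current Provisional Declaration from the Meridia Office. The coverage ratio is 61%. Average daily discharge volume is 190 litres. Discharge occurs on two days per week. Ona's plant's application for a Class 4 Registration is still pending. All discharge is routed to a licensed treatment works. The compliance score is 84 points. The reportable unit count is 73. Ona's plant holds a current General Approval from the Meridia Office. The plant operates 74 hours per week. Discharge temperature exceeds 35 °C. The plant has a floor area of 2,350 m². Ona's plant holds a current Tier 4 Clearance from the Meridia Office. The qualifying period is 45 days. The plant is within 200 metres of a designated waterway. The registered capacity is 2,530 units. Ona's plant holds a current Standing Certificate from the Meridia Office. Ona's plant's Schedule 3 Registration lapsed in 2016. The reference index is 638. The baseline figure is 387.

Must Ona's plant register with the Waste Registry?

Exception (a)'s conditions are all satisfied: the reportable unit count is 73, under the 79 limit; the facility's operating hours per week are 74, under the 90 limit; discharge occurs on no more than two days per week. But: (e) operates against (a): the baseline figure is 387, below the 477 limit. (f) is not triggered (there is no Schedule 3 Registration in force), so (e) stands. Exception (a) does not apply.
Exception (b) is satisfied on its face — discharge is routed to a licensed treatment works; the coverage ratio is 61%, below the 63% limit. Turning to paragraphs (g)–(m): (g) operates against (b): the qualifying period is 45 days, less than the 50 days limit. (h) is engaged (the reference index is 638, below the 856 limit), but is overridden by (i): (i) operates — discharge temperature exceeds 35 °C. (j) would limit (i) — the plant is within 200 m of a designated waterway — but (k) sets (j) aside: (k) operates — the compliance score is 84 points, meeting the 75 points threshold. (l), which would lift (k), is inapplicable — the Class 4 Registration is not current. (b) is therefore removed.
Exception (c) does not apply: the facility's floor area is 2,350 m², not under 2,250 m².
Exception (d) is satisfied on its face — average daily discharge volume is 190 litres, under the 230 litres limit; a current General Approval is held; a current Tier 4 Clearance is held. But applying paragraph (n): (n) operates against (d): the registered capacity is 2,530 units, meeting the 2,520 units threshold. Exception (d) does not apply.
Every exception is unavailable, so the rule governs.

Yes — Ona's plant must register with the Waste Registry.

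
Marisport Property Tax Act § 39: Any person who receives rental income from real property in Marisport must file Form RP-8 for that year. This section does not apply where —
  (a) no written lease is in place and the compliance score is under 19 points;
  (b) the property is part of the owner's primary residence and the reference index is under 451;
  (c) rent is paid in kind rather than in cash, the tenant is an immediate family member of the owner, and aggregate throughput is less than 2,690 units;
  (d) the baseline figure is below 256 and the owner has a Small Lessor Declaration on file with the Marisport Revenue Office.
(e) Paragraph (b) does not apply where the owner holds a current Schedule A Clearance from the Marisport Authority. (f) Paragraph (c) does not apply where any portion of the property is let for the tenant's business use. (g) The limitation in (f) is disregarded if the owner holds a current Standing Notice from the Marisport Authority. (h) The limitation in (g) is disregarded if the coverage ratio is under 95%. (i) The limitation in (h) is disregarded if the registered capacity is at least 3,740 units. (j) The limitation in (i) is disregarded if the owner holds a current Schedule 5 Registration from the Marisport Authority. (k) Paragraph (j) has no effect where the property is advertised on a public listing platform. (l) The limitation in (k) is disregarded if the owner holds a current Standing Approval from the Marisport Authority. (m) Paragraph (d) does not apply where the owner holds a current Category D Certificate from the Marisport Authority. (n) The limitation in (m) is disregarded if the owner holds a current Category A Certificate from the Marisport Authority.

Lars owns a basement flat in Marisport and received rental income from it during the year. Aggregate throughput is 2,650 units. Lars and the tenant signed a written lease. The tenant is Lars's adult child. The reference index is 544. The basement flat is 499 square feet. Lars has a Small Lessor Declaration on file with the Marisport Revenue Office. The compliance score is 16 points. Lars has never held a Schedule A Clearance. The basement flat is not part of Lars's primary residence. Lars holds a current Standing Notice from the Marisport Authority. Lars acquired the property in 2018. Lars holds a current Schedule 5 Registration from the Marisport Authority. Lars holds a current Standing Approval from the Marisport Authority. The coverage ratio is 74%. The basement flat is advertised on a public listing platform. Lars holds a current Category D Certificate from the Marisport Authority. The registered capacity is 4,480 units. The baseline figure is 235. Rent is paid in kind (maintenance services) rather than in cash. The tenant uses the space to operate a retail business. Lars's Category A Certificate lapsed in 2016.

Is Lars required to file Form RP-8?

Exception (a) does not apply: a written lease is in place.
Exception (b) fails — the basement flat is not part of the primary residence.
All of (c)'s requirements are met (rent is paid in kind; the tenant is an immediate family member; aggregate throughput is 2,650 units, less than the 2,690 units limit). But: (f) is triggered — the space is let for business use. (g) would limit (f) — a current Standing Notice is held — but (h) sets (g) aside: (h) operates against (g): the coverage ratio is 74%, under the 95% limit. (i) would limit (h) — the registered capacity is 4,480 units, meeting the 3,740 units threshold — but (j) sets (i) aside: (j) is engaged — a current Schedule 5 Registration is held. (k) applies (the property is publicly advertised), but is displaced by (l): (l) operates — a current Standing Approval is held. (c) is therefore removed.
Exception (d)'s conditions are all satisfied: the baseline figure is 235, below the 256 limit; a Small Lessor Declaration is on file. Turning to paragraphs (m)–(n): (m) applies — a current Category D Certificate is held. (n), which would lift (m), does not operate here — there is no Category A Certificate in force. (d) is therefore removed.
Every exception is unavailable, so the rule governs.

Yes — Lars must file Form RP-8.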